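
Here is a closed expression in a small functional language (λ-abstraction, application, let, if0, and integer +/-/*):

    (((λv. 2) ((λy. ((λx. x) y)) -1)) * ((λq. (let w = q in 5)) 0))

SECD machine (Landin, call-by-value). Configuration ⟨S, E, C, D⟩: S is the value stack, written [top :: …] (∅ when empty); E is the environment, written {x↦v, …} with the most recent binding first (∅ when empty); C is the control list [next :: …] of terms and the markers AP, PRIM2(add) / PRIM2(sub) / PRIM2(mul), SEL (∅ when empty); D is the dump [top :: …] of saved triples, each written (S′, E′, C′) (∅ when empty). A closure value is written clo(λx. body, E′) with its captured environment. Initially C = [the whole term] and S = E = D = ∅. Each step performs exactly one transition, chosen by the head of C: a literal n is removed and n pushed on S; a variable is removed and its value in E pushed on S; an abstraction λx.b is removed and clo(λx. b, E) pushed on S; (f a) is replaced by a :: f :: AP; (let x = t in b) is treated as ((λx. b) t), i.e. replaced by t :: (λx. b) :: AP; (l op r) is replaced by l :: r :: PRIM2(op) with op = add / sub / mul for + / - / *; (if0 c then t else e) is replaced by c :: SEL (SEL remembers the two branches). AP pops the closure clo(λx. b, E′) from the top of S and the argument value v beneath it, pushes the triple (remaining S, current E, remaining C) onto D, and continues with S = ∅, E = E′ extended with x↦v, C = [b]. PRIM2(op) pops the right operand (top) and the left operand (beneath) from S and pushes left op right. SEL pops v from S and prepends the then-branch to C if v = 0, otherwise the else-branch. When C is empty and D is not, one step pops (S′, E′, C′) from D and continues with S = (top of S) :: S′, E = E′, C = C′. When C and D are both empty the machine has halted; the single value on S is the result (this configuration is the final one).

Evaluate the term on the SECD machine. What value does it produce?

Answer: 10

Machine steps:
0. [S=∅ | E=∅ | C=[(((λv. 2) ((λy. ((λx. x) y)) -1)) * ((λq. (let w = q in 5)) 0))] | D=∅]
1. [S=∅ | E=∅ | C=[((λv. 2) ((λy. ((λx. x) y)) -1)) :: ((λq. (let w = q in 5)) 0) :: PRIM2(mul)] | D=∅]
2. [S=∅ | E=∅ | C=[((λy. ((λx. x) y)) -1) :: (λv. 2) :: AP :: ((λq. (let w = q in 5)) 0) :: PRIM2(mul)] | D=∅]
3. [S=∅ | E=∅ | C=[-1 :: (λy. ((λx. x) y)) :: AP :: (λv. 2) :: AP :: ((λq. (let w = q in 5)) 0) :: PRIM2(mul)] | D=∅]
4. [S=[-1] | E=∅ | C=[(λy. ((λx. x) y)) :: AP :: (λv. 2) :: AP :: ((λq. (let w = q in 5)) 0) :: PRIM2(mul)] | D=∅]
5. [S=[clo(λy. ((λx. x) y), ∅) :: -1] | E=∅ | C=[AP :: (λv. 2) :: AP :: ((λq. (let w = q in 5)) 0) :: PRIM2(mul)] | D=∅]
6. [S=∅ | E={y↦-1} | C=[((λx. x) y)] | D=[(∅, ∅, [(λv. 2) :: AP :: ((λq. (let w = q in 5)) 0) :: PRIM2(mul)])]]
7. [S=∅ | E={y↦-1} | C=[y :: (λx. x) :: AP] | D=[(∅, ∅, [(λv. 2) :: AP :: ((λq. (let w = q in 5)) 0) :: PRIM2(mul)])]]
8. [S=[-1] | E={y↦-1} | C=[(λx. x) :: AP] | D=[(∅, ∅, [(λv. 2) :: AP :: ((λq. (let w = q in 5)) 0) :: PRIM2(mul)])]]
9. [S=[clo(λx. x, {y↦-1}) :: -1] | E={y↦-1} | C=[AP] | D=[(∅, ∅, [(λv. 2) :: AP :: ((λq. (let w = q in 5)) 0) :: PRIM2(mul)])]]
10. [S=∅ | E={x↦-1, y↦-1} | C=[x] | D=[(∅, {y↦-1}, ∅) :: (∅, ∅, [(λv. 2) :: AP :: ((λq. (let w = q in 5)) 0) :: PRIM2(mul)])]]
11. [S=[-1] | E={x↦-1, y↦-1} | C=∅ | D=[(∅, {y↦-1}, ∅) :: (∅, ∅, [(λv. 2) :: AP :: ((λq. (let w = q in 5)) 0) :: PRIM2(mul)])]]
12. [S=[-1] | E={y↦-1} | C=∅ | D=[(∅, ∅, [(λv. 2) :: AP :: ((λq. (let w = q in 5)) 0) :: PRIM2(mul)])]]
13. [S=[-1] | E=∅ | C=[(λv. 2) :: AP :: ((λq. (let w = q in 5)) 0) :: PRIM2(mul)] | D=∅]
14. [S=[clo(λv. 2, ∅) :: -1] | E=∅ | C=[AP :: ((λq. (let w = q in 5)) 0) :: PRIM2(mul)] | D=∅]
15. [S=∅ | E={v↦-1} | C=[2] | D=[(∅, ∅, [((λq. (let w = q in 5)) 0) :: PRIM2(mul)])]]
16. [S=[2] | E={v↦-1} | C=∅ | D=[(∅, ∅, [((λq. (let w = q in 5)) 0) :: PRIM2(mul)])]]
17. [S=[2] | E=∅ | C=[((λq. (let w = q in 5)) 0) :: PRIM2(mul)] | D=∅]
18. [S=[2] | E=∅ | C=[0 :: (λq. (let w = q in 5)) :: AP :: PRIM2(mul)] | D=∅]
19. [S=[0 :: 2] | E=∅ | C=[(λq. (let w = q in 5)) :: AP :: PRIM2(mul)] | D=∅]
20. [S=[clo(λq. (let w = q in 5), ∅) :: 0 :: 2] | E=∅ | C=[AP :: PRIM2(mul)] | D=∅]
21. [S=∅ | E={q↦0} | C=[(let w = q in 5)] | D=[([2], ∅, [PRIM2(mul)])]]
22. [S=∅ | E={q↦0} | C=[q :: (λw. 5) :: AP] | D=[([2], ∅, [PRIM2(mul)])]]
23. [S=[0] | E={q↦0} | C=[(λw. 5) :: AP] | D=[([2], ∅, [PRIM2(mul)])]]
24. [S=[clo(λw. 5, {q↦0}) :: 0] | E={q↦0} | C=[AP] | D=[([2], ∅, [PRIM2(mul)])]]
25. [S=∅ | E={w↦0, q↦0} | C=[5] | D=[(∅, {q↦0}, ∅) :: ([2], ∅, [PRIM2(mul)])]]
26. [S=[5] | E={w↦0, q↦0} | C=∅ | D=[(∅, {q↦0}, ∅) :: ([2], ∅, [PRIM2(mul)])]]
27. [S=[5] | E={q↦0} | C=∅ | D=[([2], ∅, [PRIM2(mul)])]]
28. [S=[5 :: 2] | E=∅ | C=[PRIM2(mul)] | D=∅]
29. [S=[10] | E=∅ | C=∅ | D=∅]
→ final value 10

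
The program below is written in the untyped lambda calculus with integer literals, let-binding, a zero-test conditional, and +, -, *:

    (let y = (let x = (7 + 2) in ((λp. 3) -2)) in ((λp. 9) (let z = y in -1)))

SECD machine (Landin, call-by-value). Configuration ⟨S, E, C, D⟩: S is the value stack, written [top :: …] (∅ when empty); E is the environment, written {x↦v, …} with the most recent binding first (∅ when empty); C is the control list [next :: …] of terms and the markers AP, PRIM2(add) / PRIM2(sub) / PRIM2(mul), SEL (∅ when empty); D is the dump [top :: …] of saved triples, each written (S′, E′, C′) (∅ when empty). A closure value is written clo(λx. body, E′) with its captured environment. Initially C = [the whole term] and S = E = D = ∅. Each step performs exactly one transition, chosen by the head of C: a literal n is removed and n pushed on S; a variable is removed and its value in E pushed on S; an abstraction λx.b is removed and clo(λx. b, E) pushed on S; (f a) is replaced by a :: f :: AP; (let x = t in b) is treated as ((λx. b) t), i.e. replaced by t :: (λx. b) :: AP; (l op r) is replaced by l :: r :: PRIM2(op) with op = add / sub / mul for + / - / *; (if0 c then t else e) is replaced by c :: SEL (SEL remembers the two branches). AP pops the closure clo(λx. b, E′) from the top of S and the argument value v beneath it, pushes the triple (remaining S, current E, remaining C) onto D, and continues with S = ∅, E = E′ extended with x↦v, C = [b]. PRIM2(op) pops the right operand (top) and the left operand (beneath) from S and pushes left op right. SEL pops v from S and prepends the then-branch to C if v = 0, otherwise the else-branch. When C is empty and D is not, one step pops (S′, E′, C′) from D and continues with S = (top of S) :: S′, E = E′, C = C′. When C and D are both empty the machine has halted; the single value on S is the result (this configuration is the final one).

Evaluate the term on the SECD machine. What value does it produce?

Answer: 9

Derivation:
step 0: ⟨S=∅; E=∅; C=[(let y = (let x = (7 + 2) in ((λp. 3) -2)) in ((λp. 9) (let z = y in -1)))]; D=∅⟩
step 1: ⟨S=∅; E=∅; C=[(let x = (7 + 2) in ((λp. 3) -2)) :: (λy. ((λp. 9) (let z = y in -1))) :: AP]; D=∅⟩
step 2: ⟨S=∅; E=∅; C=[(7 + 2) :: (λx. ((λp. 3) -2)) :: AP :: (λy. ((λp. 9) (let z = y in -1))) :: AP]; D=∅⟩
step 3: ⟨S=∅; E=∅; C=[7 :: 2 :: PRIM2(add) :: (λx. ((λp. 3) -2)) :: AP :: (λy. ((λp. 9) (let z = y in -1))) :: AP]; D=∅⟩
step 4: ⟨S=[7]; E=∅; C=[2 :: PRIM2(add) :: (λx. ((λp. 3) -2)) :: AP :: (λy. ((λp. 9) (let z = y in -1))) :: AP]; D=∅⟩
step 5: ⟨S=[2 :: 7]; E=∅; C=[PRIM2(add) :: (λx. ((λp. 3) -2)) :: AP :: (λy. ((λp. 9) (let z = y in -1))) :: AP]; D=∅⟩
step 6: ⟨S=[9]; E=∅; C=[(λx. ((λp. 3) -2)) :: AP :: (λy. ((λp. 9) (let z = y in -1))) :: AP]; D=∅⟩
step 7: ⟨S=[clo(λx. ((λp. 3) -2), ∅) :: 9]; E=∅; C=[AP :: (λy. ((λp. 9) (let z = y in -1))) :: AP]; D=∅⟩
step 8: ⟨S=∅; E={x↦9}; C=[((λp. 3) -2)]; D=[(∅, ∅, [(λy. ((λp. 9) (let z = y in -1))) :: AP])]⟩
step 9: ⟨S=∅; E={x↦9}; C=[-2 :: (λp. 3) :: AP]; D=[(∅, ∅, [(λy. ((λp. 9) (let z = y in -1))) :: AP])]⟩
step 10: ⟨S=[-2]; E={x↦9}; C=[(λp. 3) :: AP]; D=[(∅, ∅, [(λy. ((λp. 9) (let z = y in -1))) :: AP])]⟩
step 11: ⟨S=[clo(λp. 3, {x↦9}) :: -2]; E={x↦9}; C=[AP]; D=[(∅, ∅, [(λy. ((λp. 9) (let z = y in -1))) :: AP])]⟩
step 12: ⟨S=∅; E={p↦-2, x↦9}; C=[3]; D=[(∅, {x↦9}, ∅) :: (∅, ∅, [(λy. ((λp. 9) (let z = y in -1))) :: AP])]⟩
step 13: ⟨S=[3]; E={p↦-2, x↦9}; C=∅; D=[(∅, {x↦9}, ∅) :: (∅, ∅, [(λy. ((λp. 9) (let z = y in -1))) :: AP])]⟩
step 14: ⟨S=[3]; E={x↦9}; C=∅; D=[(∅, ∅, [(λy. ((λp. 9) (let z = y in -1))) :: AP])]⟩
step 15: ⟨S=[3]; E=∅; C=[(λy. ((λp. 9) (let z = y in -1))) :: AP]; D=∅⟩
step 16: ⟨S=[clo(λy. ((λp. 9) (let z = y in -1)), ∅) :: 3]; E=∅; C=[AP]; D=∅⟩
step 17: ⟨S=∅; E={y↦3}; C=[((λp. 9) (let z = y in -1))]; D=[(∅, ∅, ∅)]⟩
step 18: ⟨S=∅; E={y↦3}; C=[(let z = y in -1) :: (λp. 9) :: AP]; D=[(∅, ∅, ∅)]⟩
step 19: ⟨S=∅; E={y↦3}; C=[y :: (λz. -1) :: AP :: (λp. 9) :: AP]; D=[(∅, ∅, ∅)]⟩
step 20: ⟨S=[3]; E={y↦3}; C=[(λz. -1) :: AP :: (λp. 9) :: AP]; D=[(∅, ∅, ∅)]⟩
step 21: ⟨S=[clo(λz. -1, {y↦3}) :: 3]; E={y↦3}; C=[AP :: (λp. 9) :: AP]; D=[(∅, ∅, ∅)]⟩
step 22: ⟨S=∅; E={z↦3, y↦3}; C=[-1]; D=[(∅, {y↦3}, [(λp. 9) :: AP]) :: (∅, ∅, ∅)]⟩
step 23: ⟨S=[-1]; E={z↦3, y↦3}; C=∅; D=[(∅, {y↦3}, [(λp. 9) :: AP]) :: (∅, ∅, ∅)]⟩
step 24: ⟨S=[-1]; E={y↦3}; C=[(λp. 9) :: AP]; D=[(∅, ∅, ∅)]⟩
step 25: ⟨S=[clo(λp. 9, {y↦3}) :: -1]; E={y↦3}; C=[AP]; D=[(∅, ∅, ∅)]⟩
step 26: ⟨S=∅; E={p↦-1, y↦3}; C=[9]; D=[(∅, {y↦3}, ∅) :: (∅, ∅, ∅)]⟩
step 27: ⟨S=[9]; E={p↦-1, y↦3}; C=∅; D=[(∅, {y↦3}, ∅) :: (∅, ∅, ∅)]⟩
step 28: ⟨S=[9]; E={y↦3}; C=∅; D=[(∅, ∅, ∅)]⟩
step 29: ⟨S=[9]; E=∅; C=∅; D=∅⟩
→ final value 9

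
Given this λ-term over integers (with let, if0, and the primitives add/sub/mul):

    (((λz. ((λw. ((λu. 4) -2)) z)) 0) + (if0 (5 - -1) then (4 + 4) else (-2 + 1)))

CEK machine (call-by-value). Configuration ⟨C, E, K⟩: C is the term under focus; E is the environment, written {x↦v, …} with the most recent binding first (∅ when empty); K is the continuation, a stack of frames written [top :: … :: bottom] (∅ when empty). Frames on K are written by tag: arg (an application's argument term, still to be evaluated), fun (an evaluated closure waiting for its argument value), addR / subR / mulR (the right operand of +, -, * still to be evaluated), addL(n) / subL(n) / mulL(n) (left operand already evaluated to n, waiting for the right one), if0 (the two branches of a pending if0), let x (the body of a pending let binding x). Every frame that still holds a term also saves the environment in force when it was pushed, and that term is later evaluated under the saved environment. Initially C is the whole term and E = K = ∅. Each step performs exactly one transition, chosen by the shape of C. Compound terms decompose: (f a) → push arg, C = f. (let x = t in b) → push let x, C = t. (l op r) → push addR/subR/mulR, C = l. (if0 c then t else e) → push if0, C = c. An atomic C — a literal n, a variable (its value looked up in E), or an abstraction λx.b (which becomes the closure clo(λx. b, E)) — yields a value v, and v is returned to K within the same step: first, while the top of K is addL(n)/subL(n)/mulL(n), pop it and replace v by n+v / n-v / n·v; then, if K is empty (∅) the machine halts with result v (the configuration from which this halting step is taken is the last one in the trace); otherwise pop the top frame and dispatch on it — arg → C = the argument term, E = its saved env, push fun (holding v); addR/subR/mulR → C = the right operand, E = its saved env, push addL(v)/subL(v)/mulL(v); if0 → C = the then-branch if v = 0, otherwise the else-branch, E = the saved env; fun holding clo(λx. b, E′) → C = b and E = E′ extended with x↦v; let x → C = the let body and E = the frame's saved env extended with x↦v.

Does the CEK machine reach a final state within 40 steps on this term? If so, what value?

t=0: <C=(((λz. ((λw. ((λu. 4) -2)) z)) 0) + (if0 (5 - -1) then (4 + 4) else (-2 + 1))), E=∅, K=∅>
t=1: <C=((λz. ((λw. ((λu. 4) -2)) z)) 0), E=∅, K=[addR]>
t=2: <C=(λz. ((λw. ((λu. 4) -2)) z)), E=∅, K=[arg :: addR]>
t=3: <C=0, E=∅, K=[fun :: addR]>
t=4: <C=((λw. ((λu. 4) -2)) z), E={z↦0}, K=[addR]>
t=5: <C=(λw. ((λu. 4) -2)), E={z↦0}, K=[arg :: addR]>
t=6: <C=z, E={z↦0}, K=[fun :: addR]>
t=7: <C=((λu. 4) -2), E={w↦0, z↦0}, K=[addR]>
t=8: <C=(λu. 4), E={w↦0, z↦0}, K=[arg :: addR]>
t=9: <C=-2, E={w↦0, z↦0}, K=[fun :: addR]>
t=10: <C=4, E={u↦-2, w↦0, z↦0}, K=[addR]>
t=11: <C=(if0 (5 - -1) then (4 + 4) else (-2 + 1)), E=∅, K=[addL(4)]>
t=12: <C=(5 - -1), E=∅, K=[if0 :: addL(4)]>
t=13: <C=5, E=∅, K=[subR :: if0 :: addL(4)]>
t=14: <C=-1, E=∅, K=[subL(5) :: if0 :: addL(4)]>
t=15: <C=(-2 + 1), E=∅, K=[addL(4)]>
t=16: <C=-2, E=∅, K=[addR :: addL(4)]>
t=17: <C=1, E=∅, K=[addL(-2) :: addL(4)]>
→ final value 3

Answer: 3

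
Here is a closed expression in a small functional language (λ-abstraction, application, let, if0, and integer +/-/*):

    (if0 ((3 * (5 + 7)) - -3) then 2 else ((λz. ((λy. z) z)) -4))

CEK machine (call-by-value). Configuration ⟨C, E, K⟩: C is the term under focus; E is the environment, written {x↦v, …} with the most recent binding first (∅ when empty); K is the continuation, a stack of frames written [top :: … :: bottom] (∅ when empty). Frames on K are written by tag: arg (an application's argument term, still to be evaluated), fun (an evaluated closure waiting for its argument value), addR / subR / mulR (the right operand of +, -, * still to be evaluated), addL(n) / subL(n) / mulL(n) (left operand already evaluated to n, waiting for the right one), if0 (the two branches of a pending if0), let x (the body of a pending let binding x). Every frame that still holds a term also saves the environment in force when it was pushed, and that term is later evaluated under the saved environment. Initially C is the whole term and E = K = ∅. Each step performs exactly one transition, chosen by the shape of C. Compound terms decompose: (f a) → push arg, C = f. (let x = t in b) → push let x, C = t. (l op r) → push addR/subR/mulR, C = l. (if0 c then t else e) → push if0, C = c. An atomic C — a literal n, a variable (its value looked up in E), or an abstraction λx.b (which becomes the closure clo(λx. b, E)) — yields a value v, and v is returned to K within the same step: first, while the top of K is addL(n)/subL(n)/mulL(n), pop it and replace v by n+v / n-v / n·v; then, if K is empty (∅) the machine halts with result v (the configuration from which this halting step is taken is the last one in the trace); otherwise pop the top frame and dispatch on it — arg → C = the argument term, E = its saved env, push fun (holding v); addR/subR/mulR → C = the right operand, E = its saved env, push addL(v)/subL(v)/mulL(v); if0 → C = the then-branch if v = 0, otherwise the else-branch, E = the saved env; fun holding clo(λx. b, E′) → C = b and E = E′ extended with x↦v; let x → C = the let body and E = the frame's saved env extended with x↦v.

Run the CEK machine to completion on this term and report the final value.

t=0: ⟨C=(if0 ((3 * (5 + 7)) - -3) then 2 else ((λz. ((λy. z) z)) -4)); E=∅; K=∅⟩
t=1: ⟨C=((3 * (5 + 7)) - -3); E=∅; K=[if0]⟩
t=2: ⟨C=(3 * (5 + 7)); E=∅; K=[subR :: if0]⟩
t=3: ⟨C=3; E=∅; K=[mulR :: subR :: if0]⟩
t=4: ⟨C=(5 + 7); E=∅; K=[mulL(3) :: subR :: if0]⟩
t=5: ⟨C=5; E=∅; K=[addR :: mulL(3) :: subR :: if0]⟩
t=6: ⟨C=7; E=∅; K=[addL(5) :: mulL(3) :: subR :: if0]⟩
t=7: ⟨C=-3; E=∅; K=[subL(36) :: if0]⟩
t=8: ⟨C=((λz. ((λy. z) z)) -4); E=∅; K=∅⟩
t=9: ⟨C=(λz. ((λy. z) z)); E=∅; K=[arg]⟩
t=10: ⟨C=-4; E=∅; K=[fun]⟩
t=11: ⟨C=((λy. z) z); E={z↦-4}; K=∅⟩
t=12: ⟨C=(λy. z); E={z↦-4}; K=[arg]⟩
t=13: ⟨C=z; E={z↦-4}; K=[fun]⟩
t=14: ⟨C=z; E={y↦-4, z↦-4}; K=∅⟩
→ final value -4

Answer: -4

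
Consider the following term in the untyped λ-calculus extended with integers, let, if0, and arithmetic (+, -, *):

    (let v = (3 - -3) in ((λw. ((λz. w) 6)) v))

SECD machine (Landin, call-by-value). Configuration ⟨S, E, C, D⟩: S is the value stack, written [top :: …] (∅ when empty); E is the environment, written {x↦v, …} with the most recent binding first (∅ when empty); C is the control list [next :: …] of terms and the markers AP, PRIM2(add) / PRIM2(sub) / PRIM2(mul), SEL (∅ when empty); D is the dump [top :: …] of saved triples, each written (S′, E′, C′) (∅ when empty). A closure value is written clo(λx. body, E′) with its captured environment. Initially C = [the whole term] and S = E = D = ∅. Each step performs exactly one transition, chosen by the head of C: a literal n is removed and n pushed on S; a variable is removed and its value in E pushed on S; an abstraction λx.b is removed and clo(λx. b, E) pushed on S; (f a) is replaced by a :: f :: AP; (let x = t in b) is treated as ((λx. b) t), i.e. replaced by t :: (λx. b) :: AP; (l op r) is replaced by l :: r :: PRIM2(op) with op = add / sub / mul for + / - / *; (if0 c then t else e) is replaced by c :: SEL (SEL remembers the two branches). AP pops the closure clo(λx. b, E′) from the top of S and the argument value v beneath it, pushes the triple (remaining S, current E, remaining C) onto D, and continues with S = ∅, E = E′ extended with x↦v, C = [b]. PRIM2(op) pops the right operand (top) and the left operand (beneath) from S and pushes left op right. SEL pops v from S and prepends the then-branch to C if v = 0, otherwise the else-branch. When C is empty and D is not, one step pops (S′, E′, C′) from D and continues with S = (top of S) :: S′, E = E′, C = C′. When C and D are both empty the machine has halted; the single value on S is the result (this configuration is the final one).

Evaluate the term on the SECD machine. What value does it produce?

Answer: 6

Execution trace:
0. ⟨S=∅; E=∅; C=[(let v = (3 - -3) in ((λw. ((λz. w) 6)) v))]; D=∅⟩
1. ⟨S=∅; E=∅; C=[(3 - -3) :: (λv. ((λw. ((λz. w) 6)) v)) :: AP]; D=∅⟩
2. ⟨S=∅; E=∅; C=[3 :: -3 :: PRIM2(sub) :: (λv. ((λw. ((λz. w) 6)) v)) :: AP]; D=∅⟩
3. ⟨S=[3]; E=∅; C=[-3 :: PRIM2(sub) :: (λv. ((λw. ((λz. w) 6)) v)) :: AP]; D=∅⟩
4. ⟨S=[-3 :: 3]; E=∅; C=[PRIM2(sub) :: (λv. ((λw. ((λz. w) 6)) v)) :: AP]; D=∅⟩
5. ⟨S=[6]; E=∅; C=[(λv. ((λw. ((λz. w) 6)) v)) :: AP]; D=∅⟩
6. ⟨S=[clo(λv. ((λw. ((λz. w) 6)) v), ∅) :: 6]; E=∅; C=[AP]; D=∅⟩
7. ⟨S=∅; E={v↦6}; C=[((λw. ((λz. w) 6)) v)]; D=[(∅, ∅, ∅)]⟩
8. ⟨S=∅; E={v↦6}; C=[v :: (λw. ((λz. w) 6)) :: AP]; D=[(∅, ∅, ∅)]⟩
9. ⟨S=[6]; E={v↦6}; C=[(λw. ((λz. w) 6)) :: AP]; D=[(∅, ∅, ∅)]⟩
10. ⟨S=[clo(λw. ((λz. w) 6), {v↦6}) :: 6]; E={v↦6}; C=[AP]; D=[(∅, ∅, ∅)]⟩
11. ⟨S=∅; E={w↦6, v↦6}; C=[((λz. w) 6)]; D=[(∅, {v↦6}, ∅) :: (∅, ∅, ∅)]⟩
12. ⟨S=∅; E={w↦6, v↦6}; C=[6 :: (λz. w) :: AP]; D=[(∅, {v↦6}, ∅) :: (∅, ∅, ∅)]⟩
13. ⟨S=[6]; E={w↦6, v↦6}; C=[(λz. w) :: AP]; D=[(∅, {v↦6}, ∅) :: (∅, ∅, ∅)]⟩
14. ⟨S=[clo(λz. w, {w↦6, v↦6}) :: 6]; E={w↦6, v↦6}; C=[AP]; D=[(∅, {v↦6}, ∅) :: (∅, ∅, ∅)]⟩
15. ⟨S=∅; E={z↦6, w↦6, v↦6}; C=[w]; D=[(∅, {w↦6, v↦6}, ∅) :: (∅, {v↦6}, ∅) :: (∅, ∅, ∅)]⟩
16. ⟨S=[6]; E={z↦6, w↦6, v↦6}; C=∅; D=[(∅, {w↦6, v↦6}, ∅) :: (∅, {v↦6}, ∅) :: (∅, ∅, ∅)]⟩
17. ⟨S=[6]; E={w↦6, v↦6}; C=∅; D=[(∅, {v↦6}, ∅) :: (∅, ∅, ∅)]⟩
18. ⟨S=[6]; E={v↦6}; C=∅; D=[(∅, ∅, ∅)]⟩
19. ⟨S=[6]; E=∅; C=∅; D=∅⟩
→ final value 6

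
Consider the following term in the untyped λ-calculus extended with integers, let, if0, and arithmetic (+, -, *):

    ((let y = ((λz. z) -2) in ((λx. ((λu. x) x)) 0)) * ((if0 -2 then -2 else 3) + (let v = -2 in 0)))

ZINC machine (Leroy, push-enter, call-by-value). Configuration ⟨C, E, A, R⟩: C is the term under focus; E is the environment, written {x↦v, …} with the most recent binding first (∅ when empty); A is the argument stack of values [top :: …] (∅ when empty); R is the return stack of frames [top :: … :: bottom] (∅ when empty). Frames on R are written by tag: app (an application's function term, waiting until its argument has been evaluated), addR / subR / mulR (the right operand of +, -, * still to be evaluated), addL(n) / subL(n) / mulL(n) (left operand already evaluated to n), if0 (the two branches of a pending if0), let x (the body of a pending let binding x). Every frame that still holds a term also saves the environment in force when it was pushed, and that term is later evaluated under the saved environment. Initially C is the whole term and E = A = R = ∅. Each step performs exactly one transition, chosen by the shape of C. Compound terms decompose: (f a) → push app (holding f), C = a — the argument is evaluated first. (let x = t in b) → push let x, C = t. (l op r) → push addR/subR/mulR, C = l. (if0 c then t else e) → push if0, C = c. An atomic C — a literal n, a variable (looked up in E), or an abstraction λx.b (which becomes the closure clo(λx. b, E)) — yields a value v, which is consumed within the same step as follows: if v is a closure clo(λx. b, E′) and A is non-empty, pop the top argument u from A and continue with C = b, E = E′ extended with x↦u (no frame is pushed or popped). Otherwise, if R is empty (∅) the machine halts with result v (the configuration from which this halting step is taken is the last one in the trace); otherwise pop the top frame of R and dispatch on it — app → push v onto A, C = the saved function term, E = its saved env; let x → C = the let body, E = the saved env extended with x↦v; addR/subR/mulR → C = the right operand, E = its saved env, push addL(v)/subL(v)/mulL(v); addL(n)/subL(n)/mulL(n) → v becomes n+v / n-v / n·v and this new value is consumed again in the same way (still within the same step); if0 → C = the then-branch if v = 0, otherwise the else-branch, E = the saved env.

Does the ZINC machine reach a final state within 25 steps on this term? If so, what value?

[0] <C=((let y = ((λz. z) -2) in ((λx. ((λu. x) x)) 0)) * ((if0 -2 then -2 else 3) + (let v = -2 in 0))), E=∅, A=∅, R=∅>
[1] <C=(let y = ((λz. z) -2) in ((λx. ((λu. x) x)) 0)), E=∅, A=∅, R=[mulR]>
[2] <C=((λz. z) -2), E=∅, A=∅, R=[let y :: mulR]>
[3] <C=-2, E=∅, A=∅, R=[app :: let y :: mulR]>
[4] <C=(λz. z), E=∅, A=[-2], R=[let y :: mulR]>
[5] <C=z, E={z↦-2}, A=∅, R=[let y :: mulR]>
[6] <C=((λx. ((λu. x) x)) 0), E={y↦-2}, A=∅, R=[mulR]>
[7] <C=0, E={y↦-2}, A=∅, R=[app :: mulR]>
[8] <C=(λx. ((λu. x) x)), E={y↦-2}, A=[0], R=[mulR]>
[9] <C=((λu. x) x), E={x↦0, y↦-2}, A=∅, R=[mulR]>
[10] <C=x, E={x↦0, y↦-2}, A=∅, R=[app :: mulR]>
[11] <C=(λu. x), E={x↦0, y↦-2}, A=[0], R=[mulR]>
[12] <C=x, E={u↦0, x↦0, y↦-2}, A=∅, R=[mulR]>
[13] <C=((if0 -2 then -2 else 3) + (let v = -2 in 0)), E=∅, A=∅, R=[mulL(0)]>
[14] <C=(if0 -2 then -2 else 3), E=∅, A=∅, R=[addR :: mulL(0)]>
[15] <C=-2, E=∅, A=∅, R=[if0 :: addR :: mulL(0)]>
[16] <C=3, E=∅, A=∅, R=[addR :: mulL(0)]>
[17] <C=(let v = -2 in 0), E=∅, A=∅, R=[addL(3) :: mulL(0)]>
[18] <C=-2, E=∅, A=∅, R=[let v :: addL(3) :: mulL(0)]>
[19] <C=0, E={v↦-2}, A=∅, R=[addL(3) :: mulL(0)]>
→ final value 0

Answer: 0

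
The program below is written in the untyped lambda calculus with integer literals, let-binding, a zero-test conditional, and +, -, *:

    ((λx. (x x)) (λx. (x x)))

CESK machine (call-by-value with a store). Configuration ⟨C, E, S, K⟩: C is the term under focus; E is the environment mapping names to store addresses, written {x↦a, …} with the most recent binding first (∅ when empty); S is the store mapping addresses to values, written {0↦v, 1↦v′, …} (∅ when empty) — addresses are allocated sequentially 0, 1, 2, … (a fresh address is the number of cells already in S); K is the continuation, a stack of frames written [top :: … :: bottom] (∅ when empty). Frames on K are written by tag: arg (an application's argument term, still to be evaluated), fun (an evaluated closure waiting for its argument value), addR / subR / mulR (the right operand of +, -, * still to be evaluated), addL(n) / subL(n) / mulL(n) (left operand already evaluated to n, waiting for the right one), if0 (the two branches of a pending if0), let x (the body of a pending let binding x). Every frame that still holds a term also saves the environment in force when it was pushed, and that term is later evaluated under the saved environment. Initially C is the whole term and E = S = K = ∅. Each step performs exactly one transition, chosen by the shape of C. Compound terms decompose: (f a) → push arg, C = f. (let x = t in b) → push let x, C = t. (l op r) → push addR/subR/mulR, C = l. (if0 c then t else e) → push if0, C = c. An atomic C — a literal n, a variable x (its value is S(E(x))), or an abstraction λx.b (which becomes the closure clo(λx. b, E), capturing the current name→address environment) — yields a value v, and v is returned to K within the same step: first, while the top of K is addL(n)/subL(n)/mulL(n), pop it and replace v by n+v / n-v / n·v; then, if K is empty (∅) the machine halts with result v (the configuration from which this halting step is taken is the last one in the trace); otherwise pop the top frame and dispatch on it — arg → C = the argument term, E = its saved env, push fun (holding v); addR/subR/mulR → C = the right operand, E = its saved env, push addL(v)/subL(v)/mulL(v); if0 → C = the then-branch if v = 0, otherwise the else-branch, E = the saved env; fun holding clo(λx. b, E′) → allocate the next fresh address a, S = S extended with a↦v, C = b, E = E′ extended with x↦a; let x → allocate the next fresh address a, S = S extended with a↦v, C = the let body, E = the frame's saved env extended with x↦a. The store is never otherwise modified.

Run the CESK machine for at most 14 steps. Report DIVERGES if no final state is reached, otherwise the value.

Answer: DIVERGES (no final state within 14 steps)

Execution trace:
step 0: <C=((λx. (x x)) (λx. (x x))), E=∅, S=∅, K=∅>
step 1: <C=(λx. (x x)), E=∅, S=∅, K=[arg]>
step 2: <C=(λx. (x x)), E=∅, S=∅, K=[fun]>
step 3: <C=(x x), E={x↦0}, S={0↦clo(λx. (x x), ∅)}, K=∅>
step 4: <C=x, E={x↦0}, S={0↦clo(λx. (x x), ∅)}, K=[arg]>
step 5: <C=x, E={x↦0}, S={0↦clo(λx. (x x), ∅)}, K=[fun]>
step 6: <C=(x x), E={x↦1}, S={0↦clo(λx. (x x), ∅), 1↦clo(λx. (x x), ∅)}, K=∅>
step 7: <C=x, E={x↦1}, S={0↦clo(λx. (x x), ∅), 1↦clo(λx. (x x), ∅)}, K=[arg]>
step 8: <C=x, E={x↦1}, S={0↦clo(λx. (x x), ∅), 1↦clo(λx. (x x), ∅)}, K=[fun]>
step 9: <C=(x x), E={x↦2}, S={0↦clo(λx. (x x), ∅), 1↦clo(λx. (x x), ∅), 2↦clo(λx. (x x), ∅)}, K=∅>
step 10: <C=x, E={x↦2}, S={0↦clo(λx. (x x), ∅), 1↦clo(λx. (x x), ∅), 2↦clo(λx. (x x), ∅)}, K=[arg]>
step 11: <C=x, E={x↦2}, S={0↦clo(λx. (x x), ∅), 1↦clo(λx. (x x), ∅), 2↦clo(λx. (x x), ∅)}, K=[fun]>
step 12: <C=(x x), E={x↦3}, S={0↦clo(λx. (x x), ∅), 1↦clo(λx. (x x), ∅), 2↦clo(λx. (x x), ∅), 3↦clo(λx. (x x), ∅)}, K=∅>
step 13: <C=x, E={x↦3}, S={0↦clo(λx. (x x), ∅), 1↦clo(λx. (x x), ∅), 2↦clo(λx. (x x), ∅), 3↦clo(λx. (x x), ∅)}, K=[arg]>
step 14: <C=x, E={x↦3}, S={0↦clo(λx. (x x), ∅), 1↦clo(λx. (x x), ∅), 2↦clo(λx. (x x), ∅), 3↦clo(λx. (x x), ∅)}, K=[fun]>
→ 14 transitions taken and the configuration is still not final: no result within 14 steps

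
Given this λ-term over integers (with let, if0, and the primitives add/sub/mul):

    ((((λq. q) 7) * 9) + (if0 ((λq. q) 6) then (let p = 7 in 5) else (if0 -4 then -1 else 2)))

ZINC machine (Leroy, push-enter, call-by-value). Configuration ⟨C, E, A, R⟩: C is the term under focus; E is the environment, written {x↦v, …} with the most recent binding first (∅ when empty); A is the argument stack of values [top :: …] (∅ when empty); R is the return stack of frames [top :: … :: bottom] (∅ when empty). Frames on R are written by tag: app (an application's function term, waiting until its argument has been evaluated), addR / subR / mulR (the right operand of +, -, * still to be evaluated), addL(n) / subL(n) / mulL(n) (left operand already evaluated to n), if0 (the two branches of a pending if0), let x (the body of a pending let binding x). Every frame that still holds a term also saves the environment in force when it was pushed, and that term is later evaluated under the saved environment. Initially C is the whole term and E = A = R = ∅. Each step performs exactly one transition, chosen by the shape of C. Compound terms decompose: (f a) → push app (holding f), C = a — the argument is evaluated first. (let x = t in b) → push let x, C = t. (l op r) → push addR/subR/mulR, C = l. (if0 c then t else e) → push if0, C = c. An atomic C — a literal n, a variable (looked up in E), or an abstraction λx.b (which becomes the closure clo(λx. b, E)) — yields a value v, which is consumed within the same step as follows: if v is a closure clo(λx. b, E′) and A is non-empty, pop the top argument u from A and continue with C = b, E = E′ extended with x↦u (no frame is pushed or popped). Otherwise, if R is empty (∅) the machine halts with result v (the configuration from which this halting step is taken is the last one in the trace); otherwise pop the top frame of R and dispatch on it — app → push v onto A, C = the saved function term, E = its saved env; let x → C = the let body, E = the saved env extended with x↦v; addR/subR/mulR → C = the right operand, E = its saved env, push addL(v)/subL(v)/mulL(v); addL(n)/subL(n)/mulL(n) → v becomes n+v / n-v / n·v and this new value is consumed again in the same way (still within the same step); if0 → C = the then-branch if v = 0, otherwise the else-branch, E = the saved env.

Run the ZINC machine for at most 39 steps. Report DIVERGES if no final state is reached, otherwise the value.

Answer: 65

Execution trace:
step 0: [C=((((λq. q) 7) * 9) + (if0 ((λq. q) 6) then (let p = 7 in 5) else (if0 -4 then -1 else 2))) | E=∅ | A=∅ | R=∅]
step 1: [C=(((λq. q) 7) * 9) | E=∅ | A=∅ | R=[addR]]
step 2: [C=((λq. q) 7) | E=∅ | A=∅ | R=[mulR :: addR]]
step 3: [C=7 | E=∅ | A=∅ | R=[app :: mulR :: addR]]
step 4: [C=(λq. q) | E=∅ | A=[7] | R=[mulR :: addR]]
step 5: [C=q | E={q↦7} | A=∅ | R=[mulR :: addR]]
step 6: [C=9 | E=∅ | A=∅ | R=[mulL(7) :: addR]]
step 7: [C=(if0 ((λq. q) 6) then (let p = 7 in 5) else (if0 -4 then -1 else 2)) | E=∅ | A=∅ | R=[addL(63)]]
step 8: [C=((λq. q) 6) | E=∅ | A=∅ | R=[if0 :: addL(63)]]
step 9: [C=6 | E=∅ | A=∅ | R=[app :: if0 :: addL(63)]]
step 10: [C=(λq. q) | E=∅ | A=[6] | R=[if0 :: addL(63)]]
step 11: [C=q | E={q↦6} | A=∅ | R=[if0 :: addL(63)]]
step 12: [C=(if0 -4 then -1 else 2) | E=∅ | A=∅ | R=[addL(63)]]
step 13: [C=-4 | E=∅ | A=∅ | R=[if0 :: addL(63)]]
step 14: [C=2 | E=∅ | A=∅ | R=[addL(63)]]
→ final value 65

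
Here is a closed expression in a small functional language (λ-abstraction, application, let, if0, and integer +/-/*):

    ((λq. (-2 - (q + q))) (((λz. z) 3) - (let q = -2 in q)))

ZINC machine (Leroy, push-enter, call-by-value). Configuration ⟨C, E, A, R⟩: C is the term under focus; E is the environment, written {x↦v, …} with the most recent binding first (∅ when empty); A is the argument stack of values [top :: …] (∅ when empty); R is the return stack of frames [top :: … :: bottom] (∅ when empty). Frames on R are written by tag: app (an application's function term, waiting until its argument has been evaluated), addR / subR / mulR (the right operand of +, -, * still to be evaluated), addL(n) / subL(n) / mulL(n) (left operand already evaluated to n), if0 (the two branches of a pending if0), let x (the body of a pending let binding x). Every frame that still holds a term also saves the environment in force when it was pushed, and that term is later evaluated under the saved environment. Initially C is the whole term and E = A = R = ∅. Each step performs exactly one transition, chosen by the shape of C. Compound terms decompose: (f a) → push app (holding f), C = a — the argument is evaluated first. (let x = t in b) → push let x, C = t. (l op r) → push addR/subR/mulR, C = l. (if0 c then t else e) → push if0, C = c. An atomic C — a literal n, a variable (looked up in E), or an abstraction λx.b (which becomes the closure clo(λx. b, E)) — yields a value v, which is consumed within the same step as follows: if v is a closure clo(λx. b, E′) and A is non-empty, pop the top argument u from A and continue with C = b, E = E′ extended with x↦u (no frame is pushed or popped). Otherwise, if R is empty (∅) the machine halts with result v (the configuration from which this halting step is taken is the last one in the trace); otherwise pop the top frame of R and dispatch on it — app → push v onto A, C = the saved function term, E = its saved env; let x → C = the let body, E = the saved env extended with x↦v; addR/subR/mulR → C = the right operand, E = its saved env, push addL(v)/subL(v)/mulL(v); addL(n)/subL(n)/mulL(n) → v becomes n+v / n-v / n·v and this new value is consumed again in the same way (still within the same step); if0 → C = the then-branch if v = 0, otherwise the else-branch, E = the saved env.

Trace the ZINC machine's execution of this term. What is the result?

Answer: -12

Machine steps:
t=0: <C=((λq. (-2 - (q + q))) (((λz. z) 3) - (let q = -2 in q))), E=∅, A=∅, R=∅>
t=1: <C=(((λz. z) 3) - (let q = -2 in q)), E=∅, A=∅, R=[app]>
t=2: <C=((λz. z) 3), E=∅, A=∅, R=[subR :: app]>
t=3: <C=3, E=∅, A=∅, R=[app :: subR :: app]>
t=4: <C=(λz. z), E=∅, A=[3], R=[subR :: app]>
t=5: <C=z, E={z↦3}, A=∅, R=[subR :: app]>
t=6: <C=(let q = -2 in q), E=∅, A=∅, R=[subL(3) :: app]>
t=7: <C=-2, E=∅, A=∅, R=[let q :: subL(3) :: app]>
t=8: <C=q, E={q↦-2}, A=∅, R=[subL(3) :: app]>
t=9: <C=(λq. (-2 - (q + q))), E=∅, A=[5], R=∅>
t=10: <C=(-2 - (q + q)), E={q↦5}, A=∅, R=∅>
t=11: <C=-2, E={q↦5}, A=∅, R=[subR]>
t=12: <C=(q + q), E={q↦5}, A=∅, R=[subL(-2)]>
t=13: <C=q, E={q↦5}, A=∅, R=[addR :: subL(-2)]>
t=14: <C=q, E={q↦5}, A=∅, R=[addL(5) :: subL(-2)]>
→ final value -12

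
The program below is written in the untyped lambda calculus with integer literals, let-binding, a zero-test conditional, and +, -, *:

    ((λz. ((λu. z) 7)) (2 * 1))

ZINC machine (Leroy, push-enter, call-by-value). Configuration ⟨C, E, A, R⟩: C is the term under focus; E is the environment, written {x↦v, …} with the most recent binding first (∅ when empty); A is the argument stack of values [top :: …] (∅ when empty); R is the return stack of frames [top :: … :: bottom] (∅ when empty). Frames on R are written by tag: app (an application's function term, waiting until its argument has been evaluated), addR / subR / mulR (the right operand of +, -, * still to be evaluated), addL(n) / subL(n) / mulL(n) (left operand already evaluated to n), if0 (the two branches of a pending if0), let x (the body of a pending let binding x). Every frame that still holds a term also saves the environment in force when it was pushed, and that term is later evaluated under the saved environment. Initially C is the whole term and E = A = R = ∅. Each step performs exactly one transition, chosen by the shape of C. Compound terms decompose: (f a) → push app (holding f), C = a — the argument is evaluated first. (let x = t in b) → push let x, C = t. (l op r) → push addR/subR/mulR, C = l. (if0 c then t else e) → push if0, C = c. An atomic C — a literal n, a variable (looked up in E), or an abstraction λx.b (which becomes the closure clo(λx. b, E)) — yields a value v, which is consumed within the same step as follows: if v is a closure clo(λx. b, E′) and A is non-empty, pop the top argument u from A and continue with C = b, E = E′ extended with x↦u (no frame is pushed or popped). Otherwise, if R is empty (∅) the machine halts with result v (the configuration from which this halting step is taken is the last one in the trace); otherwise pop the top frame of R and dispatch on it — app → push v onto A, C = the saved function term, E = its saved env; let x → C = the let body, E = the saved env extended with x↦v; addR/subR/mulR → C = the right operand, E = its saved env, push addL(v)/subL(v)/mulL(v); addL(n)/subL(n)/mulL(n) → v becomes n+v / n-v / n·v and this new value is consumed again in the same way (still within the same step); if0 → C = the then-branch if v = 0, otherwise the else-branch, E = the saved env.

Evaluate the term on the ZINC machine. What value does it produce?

Answer: 2

Execution trace:
[0] <C=((λz. ((λu. z) 7)) (2 * 1)), E=∅, A=∅, R=∅>
[1] <C=(2 * 1), E=∅, A=∅, R=[app]>
[2] <C=2, E=∅, A=∅, R=[mulR :: app]>
[3] <C=1, E=∅, A=∅, R=[mulL(2) :: app]>
[4] <C=(λz. ((λu. z) 7)), E=∅, A=[2], R=∅>
[5] <C=((λu. z) 7), E={z↦2}, A=∅, R=∅>
[6] <C=7, E={z↦2}, A=∅, R=[app]>
[7] <C=(λu. z), E={z↦2}, A=[7], R=∅>
[8] <C=z, E={u↦7, z↦2}, A=∅, R=∅>
→ final value 2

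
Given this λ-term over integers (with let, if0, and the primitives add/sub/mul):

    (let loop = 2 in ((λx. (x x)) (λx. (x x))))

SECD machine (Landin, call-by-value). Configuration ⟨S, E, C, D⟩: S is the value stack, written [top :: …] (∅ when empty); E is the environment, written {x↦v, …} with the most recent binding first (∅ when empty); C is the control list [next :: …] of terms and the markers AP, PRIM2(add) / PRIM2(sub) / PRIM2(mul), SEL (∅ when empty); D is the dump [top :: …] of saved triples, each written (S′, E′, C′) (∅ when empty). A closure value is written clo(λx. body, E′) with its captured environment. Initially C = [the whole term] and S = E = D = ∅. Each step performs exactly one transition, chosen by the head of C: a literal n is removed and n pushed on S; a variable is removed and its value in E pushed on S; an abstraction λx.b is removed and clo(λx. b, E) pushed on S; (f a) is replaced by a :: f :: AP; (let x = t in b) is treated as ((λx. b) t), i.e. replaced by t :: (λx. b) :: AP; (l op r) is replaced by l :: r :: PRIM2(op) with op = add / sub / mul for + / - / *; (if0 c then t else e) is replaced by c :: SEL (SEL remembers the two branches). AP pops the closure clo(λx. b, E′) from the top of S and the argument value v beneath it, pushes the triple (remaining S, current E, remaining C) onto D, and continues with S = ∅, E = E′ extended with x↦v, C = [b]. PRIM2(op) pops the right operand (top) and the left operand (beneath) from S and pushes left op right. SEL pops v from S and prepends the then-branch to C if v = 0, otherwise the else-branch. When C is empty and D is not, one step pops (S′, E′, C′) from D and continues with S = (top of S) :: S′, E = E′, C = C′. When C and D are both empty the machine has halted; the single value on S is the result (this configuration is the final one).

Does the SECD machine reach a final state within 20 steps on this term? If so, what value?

[0] <S=∅, E=∅, C=[(let loop = 2 in ((λx. (x x)) (λx. (x x))))], D=∅>
[1] <S=∅, E=∅, C=[2 :: (λloop. ((λx. (x x)) (λx. (x x)))) :: AP], D=∅>
[2] <S=[2], E=∅, C=[(λloop. ((λx. (x x)) (λx. (x x)))) :: AP], D=∅>
[3] <S=[clo(λloop. ((λx. (x x)) (λx. (x x))), ∅) :: 2], E=∅, C=[AP], D=∅>
[4] <S=∅, E={loop↦2}, C=[((λx. (x x)) (λx. (x x)))], D=[(∅, ∅, ∅)]>
[5] <S=∅, E={loop↦2}, C=[(λx. (x x)) :: (λx. (x x)) :: AP], D=[(∅, ∅, ∅)]>
[6] <S=[clo(λx. (x x), {loop↦2})], E={loop↦2}, C=[(λx. (x x)) :: AP], D=[(∅, ∅, ∅)]>
[7] <S=[clo(λx. (x x), {loop↦2}) :: clo(λx. (x x), {loop↦2})], E={loop↦2}, C=[AP], D=[(∅, ∅, ∅)]>
[8] <S=∅, E={x↦clo(λx. (x x), {loop↦2}), loop↦2}, C=[(x x)], D=[(∅, {loop↦2}, ∅) :: (∅, ∅, ∅)]>
[9] <S=∅, E={x↦clo(λx. (x x), {loop↦2}), loop↦2}, C=[x :: x :: AP], D=[(∅, {loop↦2}, ∅) :: (∅, ∅, ∅)]>
[10] <S=[clo(λx. (x x), {loop↦2})], E={x↦clo(λx. (x x), {loop↦2}), loop↦2}, C=[x :: AP], D=[(∅, {loop↦2}, ∅) :: (∅, ∅, ∅)]>
[11] <S=[clo(λx. (x x), {loop↦2}) :: clo(λx. (x x), {loop↦2})], E={x↦clo(λx. (x x), {loop↦2}), loop↦2}, C=[AP], D=[(∅, {loop↦2}, ∅) :: (∅, ∅, ∅)]>
[12] <S=∅, E={x↦clo(λx. (x x), {loop↦2}), loop↦2}, C=[(x x)], D=[(∅, {x↦clo(λx. (x x), {loop↦2}), loop↦2}, ∅) :: (∅, {loop↦2}, ∅) :: (∅, ∅, ∅)]>
[13] <S=∅, E={x↦clo(λx. (x x), {loop↦2}), loop↦2}, C=[x :: x :: AP], D=[(∅, {x↦clo(λx. (x x), {loop↦2}), loop↦2}, ∅) :: (∅, {loop↦2}, ∅) :: (∅, ∅, ∅)]>
[14] <S=[clo(λx. (x x), {loop↦2})], E={x↦clo(λx. (x x), {loop↦2}), loop↦2}, C=[x :: AP], D=[(∅, {x↦clo(λx. (x x), {loop↦2}), loop↦2}, ∅) :: (∅, {loop↦2}, ∅) :: (∅, ∅, ∅)]>
[15] <S=[clo(λx. (x x), {loop↦2}) :: clo(λx. (x x), {loop↦2})], E={x↦clo(λx. (x x), {loop↦2}), loop↦2}, C=[AP], D=[(∅, {x↦clo(λx. (x x), {loop↦2}), loop↦2}, ∅) :: (∅, {loop↦2}, ∅) :: (∅, ∅, ∅)]>
[16] <S=∅, E={x↦clo(λx. (x x), {loop↦2}), loop↦2}, C=[(x x)], D=[(∅, {x↦clo(λx. (x x), {loop↦2}), loop↦2}, ∅) :: (∅, {x↦clo(λx. (x x), {loop↦2}), loop↦2}, ∅) :: (∅, {loop↦2}, ∅) :: (∅, ∅, ∅)]>
[17] <S=∅, E={x↦clo(λx. (x x), {loop↦2}), loop↦2}, C=[x :: x :: AP], D=[(∅, {x↦clo(λx. (x x), {loop↦2}), loop↦2}, ∅) :: (∅, {x↦clo(λx. (x x), {loop↦2}), loop↦2}, ∅) :: (∅, {loop↦2}, ∅) :: (∅, ∅, ∅)]>
[18] <S=[clo(λx. (x x), {loop↦2})], E={x↦clo(λx. (x x), {loop↦2}), loop↦2}, C=[x :: AP], D=[(∅, {x↦clo(λx. (x x), {loop↦2}), loop↦2}, ∅) :: (∅, {x↦clo(λx. (x x), {loop↦2}), loop↦2}, ∅) :: (∅, {loop↦2}, ∅) :: (∅, ∅, ∅)]>
[19] <S=[clo(λx. (x x), {loop↦2}) :: clo(λx. (x x), {loop↦2})], E={x↦clo(λx. (x x), {loop↦2}), loop↦2}, C=[AP], D=[(∅, {x↦clo(λx. (x x), {loop↦2}), loop↦2}, ∅) :: (∅, {x↦clo(λx. (x x), {loop↦2}), loop↦2}, ∅) :: (∅, {loop↦2}, ∅) :: (∅, ∅, ∅)]>
[20] <S=∅, E={x↦clo(λx. (x x), {loop↦2}), loop↦2}, C=[(x x)], D=[(∅, {x↦clo(λx. (x x), {loop↦2}), loop↦2}, ∅) :: (∅, {x↦clo(λx. (x x), {loop↦2}), loop↦2}, ∅) :: (∅, {x↦clo(λx. (x x), {loop↦2}), loop↦2}, ∅) :: (∅, {loop↦2}, ∅) :: (∅, ∅, ∅)]>
→ 20 transitions taken and the configuration is still not final: no result within 20 steps

Answer: DIVERGES (no final state within 20 steps)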